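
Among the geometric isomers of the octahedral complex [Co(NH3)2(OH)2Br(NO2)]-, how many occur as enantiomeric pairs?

The six octahedral sites form three mutually perpendicular trans pairs.
The distinct arrangements are (6 in all): NH3 cis, OH trans; NH3 cis, OH cis (3 arrangements, 2 chiral); NH3 trans, OH trans; NH3 trans, OH cis.
Of these, 2 lack any improper symmetry element and so occur as enantiomeric pairs, giving 6 + 2 = 8 stereoisomers in total.

2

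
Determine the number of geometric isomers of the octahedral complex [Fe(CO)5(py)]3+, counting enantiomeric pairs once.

1

In an octahedral complex each vertex has one trans partner and four cis neighbours.
Only one geometric arrangement is possible.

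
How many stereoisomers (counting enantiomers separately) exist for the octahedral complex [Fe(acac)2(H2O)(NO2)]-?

The six octahedral sites form three mutually perpendicular trans pairs.
Each acac is bidentate and must span two cis positions.
The distinct arrangements are (2 in all): H2O and NO2 mutually trans; H2O and NO2 mutually cis (chiral).
One of these lacks any improper symmetry element and so occurs as an enantiomeric pair, giving 2 + 1 = 3 stereoisomers in total.

3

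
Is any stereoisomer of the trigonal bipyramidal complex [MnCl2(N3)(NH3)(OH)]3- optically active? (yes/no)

A trigonal bipyramid has two axial and three equatorial sites, which are chemically inequivalent.
Placing the ligands in turn and identifying arrangements related by rotation or reflection leaves 7 distinct geometric isomers.
Of these, 3 lack any improper symmetry element and so occur as enantiomeric pairs, giving 7 + 3 = 10 stereoisomers in total.

yes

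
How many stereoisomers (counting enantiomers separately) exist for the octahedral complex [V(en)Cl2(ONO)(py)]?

The six octahedral sites form three mutually perpendicular trans pairs.
Each en is bidentate and must span two cis positions.
The distinct arrangements are (4 in all): Cl trans; Cl cis (3 arrangements, 2 chiral).
Of these, 2 lack any improper symmetry element and so occur as enantiomeric pairs, giving 4 + 2 = 6 stereoisomers in total.

6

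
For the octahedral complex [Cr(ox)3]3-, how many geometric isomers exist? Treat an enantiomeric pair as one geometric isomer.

The six octahedral sites form three mutually perpendicular trans pairs.
Each ox is bidentate and must span two cis positions.
Only one geometric arrangement is possible; it has no improper symmetry element, so it exists as a pair of enantiomers (2 stereoisomers).

1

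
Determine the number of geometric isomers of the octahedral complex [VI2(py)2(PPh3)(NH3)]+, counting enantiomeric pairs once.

An octahedron has six vertices in three trans pairs; every non-trans pair is cis.
The distinct arrangements are (6 in all): I trans, py trans; I trans, py cis; I cis, py trans; I cis, py cis (3 arrangements, 2 chiral).

6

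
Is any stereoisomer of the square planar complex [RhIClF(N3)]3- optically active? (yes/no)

no

In a square planar complex each vertex has one trans partner and two cis neighbours.
The distinct arrangements are (3 in all): (Cl/I trans, F/N3 trans); (Cl/N3 trans, F/I trans); (Cl/F trans, I/N3 trans).
Each arrangement has an internal mirror plane or centre of symmetry, so none is chiral.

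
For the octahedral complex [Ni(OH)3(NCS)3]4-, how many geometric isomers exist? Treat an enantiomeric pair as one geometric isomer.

An octahedron has six vertices in three trans pairs; every non-trans pair is cis.
The distinct arrangements are (2 in all): OH mer; OH fac.

2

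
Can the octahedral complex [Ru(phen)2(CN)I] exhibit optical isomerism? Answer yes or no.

yes

In an octahedral complex each vertex has one trans partner and four cis neighbours.
Each phen is bidentate and must span two cis positions.
The distinct arrangements are (2 in all): CN and I mutually trans; CN and I mutually cis (chiral).
One of these lacks any improper symmetry element and so occurs as an enantiomeric pair, giving 2 + 1 = 3 stereoisomers in total.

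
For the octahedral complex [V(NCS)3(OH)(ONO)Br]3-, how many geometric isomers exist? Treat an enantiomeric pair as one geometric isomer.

In an octahedral complex each vertex has one trans partner and four cis neighbours.
There are 4 geometric isomers: NCS mer (3 arrangements); NCS fac (chiral).

4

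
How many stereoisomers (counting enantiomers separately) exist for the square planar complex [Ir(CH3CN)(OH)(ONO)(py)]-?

3

A square has two trans pairs of vertices; adjacent vertices are cis.
There are 3 geometric isomers: (CH3CN/ONO trans, OH/py trans); (CH3CN/py trans, OH/ONO trans); (CH3CN/OH trans, ONO/py trans).
Each arrangement has an internal mirror plane or centre of symmetry, so none is chiral.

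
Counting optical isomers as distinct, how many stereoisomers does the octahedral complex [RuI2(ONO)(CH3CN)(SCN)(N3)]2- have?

15

An octahedron has six vertices in three trans pairs; every non-trans pair is cis.
Systematic enumeration (placing each ligand type in turn and discarding arrangements equivalent by rotation or reflection) gives 9 geometric isomers.
Of these, 6 lack any improper symmetry element and so occur as enantiomeric pairs, giving 9 + 6 = 15 stereoisomers in total.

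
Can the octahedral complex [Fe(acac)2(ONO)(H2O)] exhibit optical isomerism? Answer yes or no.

An octahedron has six vertices in three trans pairs; every non-trans pair is cis.
Each acac is bidentate and must span two cis positions.
Systematic placement gives 2 geometric isomers: ONO and H2O mutually trans; ONO and H2O mutually cis (chiral).
One of these lacks any improper symmetry element and so occurs as an enantiomeric pair, giving 2 + 1 = 3 stereoisomers in total.

yes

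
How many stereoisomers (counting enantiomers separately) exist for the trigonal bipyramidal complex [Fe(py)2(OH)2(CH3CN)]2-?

6

In a trigonal bipyramid the two axial positions differ from the three equatorial ones.
Exhaustive case analysis gives 5 geometric isomers.
One of these lacks any improper symmetry element and so occurs as an enantiomeric pair, giving 5 + 1 = 6 stereoisomers in total.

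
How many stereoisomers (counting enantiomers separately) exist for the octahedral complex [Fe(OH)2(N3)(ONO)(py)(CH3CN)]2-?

15

The six octahedral sites form three mutually perpendicular trans pairs.
Placing the ligands in turn and identifying arrangements related by rotation or reflection leaves 9 distinct geometric isomers.
Of these, 6 lack any improper symmetry element and so occur as enantiomeric pairs, giving 9 + 6 = 15 stereoisomers in total.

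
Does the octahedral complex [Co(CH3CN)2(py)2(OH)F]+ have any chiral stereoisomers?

Working through the distinct placements yields 6 geometric isomers: CH3CN trans, py trans; CH3CN trans, py cis; CH3CN cis, py trans; CH3CN cis, py cis (3 arrangements, 2 chiral).
Of these, 2 lack any improper symmetry element and so occur as enantiomeric pairs, giving 6 + 2 = 8 stereoisomers in total.

yes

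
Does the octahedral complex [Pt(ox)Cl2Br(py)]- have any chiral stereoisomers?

yes

In an octahedral complex each vertex has one trans partner and four cis neighbours.
Each ox is bidentate and must span two cis positions.
There are 4 geometric isomers: Cl cis (3 arrangements, 2 chiral); Cl trans.
Of these, 2 lack any improper symmetry element and so occur as enantiomeric pairs, giving 4 + 2 = 6 stereoisomers in total.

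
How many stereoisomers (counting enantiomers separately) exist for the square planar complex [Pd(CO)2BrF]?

In a square planar complex each vertex has one trans partner and two cis neighbours.
Working through the distinct placements yields 2 geometric isomers: CO cis; CO trans.
Each arrangement has an internal mirror plane or centre of symmetry, so none is chiral.

2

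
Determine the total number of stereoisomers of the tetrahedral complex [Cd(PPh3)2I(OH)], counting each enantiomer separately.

1

Only one geometric arrangement is possible.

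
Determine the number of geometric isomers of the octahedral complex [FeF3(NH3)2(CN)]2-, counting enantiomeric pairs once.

3

In an octahedral complex each vertex has one trans partner and four cis neighbours.
The distinct arrangements are (3 in all): F mer, NH3 trans; F fac, NH3 cis; F mer, NH3 cis.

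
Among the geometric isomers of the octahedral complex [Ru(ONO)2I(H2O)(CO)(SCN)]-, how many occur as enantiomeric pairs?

An octahedron has six vertices in three trans pairs; every non-trans pair is cis.
Systematic enumeration (placing each ligand type in turn and discarding arrangements equivalent by rotation or reflection) gives 9 geometric isomers.
Of these, 6 lack any improper symmetry element and so occur as enantiomeric pairs, giving 9 + 6 = 15 stereoisomers in total.

6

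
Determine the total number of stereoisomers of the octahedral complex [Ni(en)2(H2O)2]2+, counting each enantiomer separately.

3

The six octahedral sites form three mutually perpendicular trans pairs.
Each en is bidentate and must span two cis positions.
The distinct arrangements are (2 in all): H2O trans; H2O cis (chiral).
One of these lacks any improper symmetry element and so occurs as an enantiomeric pair, giving 2 + 1 = 3 stereoisomers in total.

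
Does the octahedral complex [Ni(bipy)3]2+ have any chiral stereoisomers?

yes

Each bipy is bidentate and must span two cis positions.
Only one geometric arrangement is possible; it has no improper symmetry element, so it exists as a pair of enantiomers (2 stereoisomers).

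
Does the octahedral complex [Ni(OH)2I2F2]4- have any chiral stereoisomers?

The six octahedral sites form three mutually perpendicular trans pairs.
Systematic placement gives 5 geometric isomers: OH trans, I trans, F trans; OH cis, I cis, F trans; OH trans, I cis, F cis; OH cis, I cis, F cis (chiral); OH cis, I trans, F cis.
One of these lacks any improper symmetry element and so occurs as an enantiomeric pair, giving 5 + 1 = 6 stereoisomers in total.

yes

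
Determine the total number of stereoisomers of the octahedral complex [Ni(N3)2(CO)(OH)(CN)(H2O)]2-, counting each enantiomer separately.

15

Systematic enumeration (placing each ligand type in turn and discarding arrangements equivalent by rotation or reflection) gives 9 geometric isomers.
Of these, 6 lack any improper symmetry element and so occur as enantiomeric pairs, giving 9 + 6 = 15 stereoisomers in total.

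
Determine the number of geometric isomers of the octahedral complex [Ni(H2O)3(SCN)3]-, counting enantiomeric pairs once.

2

The six octahedral sites form three mutually perpendicular trans pairs.
Systematic placement gives 2 geometric isomers: H2O mer; H2O fac.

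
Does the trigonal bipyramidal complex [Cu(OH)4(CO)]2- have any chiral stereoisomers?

A trigonal bipyramid has two axial and three equatorial sites, which are chemically inequivalent.
The distinct arrangements are (2 in all): CO axial; CO equatorial.
Each arrangement has an internal mirror plane or centre of symmetry, so none is chiral.

no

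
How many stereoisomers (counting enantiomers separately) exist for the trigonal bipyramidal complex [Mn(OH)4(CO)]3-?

Systematic placement gives 2 geometric isomers: CO axial; CO equatorial.
Each arrangement has an internal mirror plane or centre of symmetry, so none is chiral.

2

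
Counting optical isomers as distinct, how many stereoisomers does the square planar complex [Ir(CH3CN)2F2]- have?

2

A square has two trans pairs of vertices; adjacent vertices are cis.
The distinct arrangements are (2 in all): CH3CN cis; CH3CN trans.
Each arrangement has an internal mirror plane or centre of symmetry, so none is chiral.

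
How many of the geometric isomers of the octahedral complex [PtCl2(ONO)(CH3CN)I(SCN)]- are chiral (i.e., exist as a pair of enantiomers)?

An octahedron has six vertices in three trans pairs; every non-trans pair is cis.
Placing the ligands in turn and identifying arrangements related by rotation or reflection leaves 9 distinct geometric isomers.
Of these, 6 lack any improper symmetry element and so occur as enantiomeric pairs, giving 9 + 6 = 15 stereoisomers in total.

6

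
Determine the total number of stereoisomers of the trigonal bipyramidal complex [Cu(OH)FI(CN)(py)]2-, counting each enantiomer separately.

A trigonal bipyramid has two axial and three equatorial sites, which are chemically inequivalent.
Systematic enumeration (placing each ligand type in turn and discarding arrangements equivalent by rotation or reflection) gives 10 geometric isomers.
Of these, 10 lack any improper symmetry element and so occur as enantiomeric pairs, giving 10 + 10 = 20 stereoisomers in total.

20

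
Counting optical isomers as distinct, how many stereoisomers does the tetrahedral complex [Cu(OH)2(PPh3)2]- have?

Only one geometric arrangement is possible.

1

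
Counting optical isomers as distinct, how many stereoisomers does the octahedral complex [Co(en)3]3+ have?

In an octahedral complex each vertex has one trans partner and four cis neighbours.
Each en is bidentate and must span two cis positions.
Only one geometric arrangement is possible; it has no improper symmetry element, so it exists as a pair of enantiomers (2 stereoisomers).

2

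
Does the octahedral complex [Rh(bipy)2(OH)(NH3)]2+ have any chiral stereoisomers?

Each bipy is bidentate and must span two cis positions.
Working through the distinct placements yields 2 geometric isomers: OH and NH3 mutually trans; OH and NH3 mutually cis (chiral).
One of these lacks any improper symmetry element and so occurs as an enantiomeric pair, giving 2 + 1 = 3 stereoisomers in total.

yes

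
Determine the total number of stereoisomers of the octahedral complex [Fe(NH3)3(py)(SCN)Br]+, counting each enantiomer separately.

An octahedron has six vertices in three trans pairs; every non-trans pair is cis.
Working through the distinct placements yields 4 geometric isomers: NH3 mer (3 arrangements); NH3 fac (chiral).
One of these lacks any improper symmetry element and so occurs as an enantiomeric pair, giving 4 + 1 = 5 stereoisomers in total.

5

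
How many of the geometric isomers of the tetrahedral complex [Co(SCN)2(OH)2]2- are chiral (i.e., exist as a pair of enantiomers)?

0

All four vertices of a tetrahedron are equivalent and mutually adjacent, so cis/trans isomerism cannot arise.
Only one geometric arrangement is possible.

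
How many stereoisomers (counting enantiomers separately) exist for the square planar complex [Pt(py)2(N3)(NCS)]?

2

There are 2 geometric isomers: py cis; py trans.
Each arrangement has an internal mirror plane or centre of symmetry, so none is chiral.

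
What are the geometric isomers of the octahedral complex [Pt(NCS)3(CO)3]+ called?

fac and mer

The six octahedral sites form three mutually perpendicular trans pairs.
There are 2 geometric isomers: NCS mer; NCS fac.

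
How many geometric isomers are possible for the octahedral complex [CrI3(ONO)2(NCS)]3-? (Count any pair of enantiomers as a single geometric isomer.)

3

The distinct arrangements are (3 in all): I mer, ONO trans; I mer, ONO cis; I fac, ONO cis.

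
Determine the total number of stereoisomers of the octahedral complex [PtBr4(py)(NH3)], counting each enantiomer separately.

2

An octahedron has six vertices in three trans pairs; every non-trans pair is cis.
The distinct arrangements are (2 in all): py and NH3 mutually trans; py and NH3 mutually cis.
Each arrangement has an internal mirror plane or centre of symmetry, so none is chiral.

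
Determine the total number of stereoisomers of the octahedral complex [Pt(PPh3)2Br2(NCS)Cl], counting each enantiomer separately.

8

An octahedron has six vertices in three trans pairs; every non-trans pair is cis.
Systematic placement gives 6 geometric isomers: PPh3 trans, Br trans; PPh3 cis, Br trans; PPh3 trans, Br cis; PPh3 cis, Br cis (3 arrangements, 2 chiral).
Of these, 2 lack any improper symmetry element and so occur as enantiomeric pairs, giving 6 + 2 = 8 stereoisomers in total.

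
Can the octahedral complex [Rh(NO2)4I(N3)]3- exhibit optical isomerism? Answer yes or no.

Working through the distinct placements yields 2 geometric isomers: I and N3 mutually trans; I and N3 mutually cis.
Each arrangement has an internal mirror plane or centre of symmetry, so none is chiral.

no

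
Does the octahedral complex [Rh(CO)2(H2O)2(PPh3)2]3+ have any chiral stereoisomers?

In an octahedral complex each vertex has one trans partner and four cis neighbours.
There are 5 geometric isomers: CO trans, H2O trans, PPh3 trans; CO trans, H2O cis, PPh3 cis; CO cis, H2O cis, PPh3 trans; CO cis, H2O cis, PPh3 cis (chiral); CO cis, H2O trans, PPh3 cis.
One of these lacks any improper symmetry element and so occurs as an enantiomeric pair, giving 5 + 1 = 6 stereoisomers in total.

yes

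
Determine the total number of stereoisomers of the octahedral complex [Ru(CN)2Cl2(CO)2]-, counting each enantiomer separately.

6

The six octahedral sites form three mutually perpendicular trans pairs.
Systematic placement gives 5 geometric isomers: CN trans, Cl trans, CO trans; CN trans, Cl cis, CO cis; CN cis, Cl trans, CO cis; CN cis, Cl cis, CO cis (chiral); CN cis, Cl cis, CO trans.
One of these lacks any improper symmetry element and so occurs as an enantiomeric pair, giving 5 + 1 = 6 stereoisomers in total.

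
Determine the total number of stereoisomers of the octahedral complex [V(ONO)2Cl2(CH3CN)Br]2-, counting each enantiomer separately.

There are 6 geometric isomers: ONO trans, Cl trans; ONO cis, Cl cis (3 arrangements, 2 chiral); ONO trans, Cl cis; ONO cis, Cl trans.
Of these, 2 lack any improper symmetry element and so occur as enantiomeric pairs, giving 6 + 2 = 8 stereoisomers in total.

8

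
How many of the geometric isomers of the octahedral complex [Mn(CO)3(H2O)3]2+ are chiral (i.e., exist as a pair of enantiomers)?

There are 2 geometric isomers: CO mer; CO fac.
Each arrangement has an internal mirror plane or centre of symmetry, so none is chiral.

0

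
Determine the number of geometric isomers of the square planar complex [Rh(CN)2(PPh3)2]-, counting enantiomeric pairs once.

In a square planar complex each vertex has one trans partner and two cis neighbours.
Working through the distinct placements yields 2 geometric isomers: CN cis; CN trans.

2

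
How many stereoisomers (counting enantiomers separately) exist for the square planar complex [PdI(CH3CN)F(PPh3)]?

In a square planar complex each vertex has one trans partner and two cis neighbours.
The distinct arrangements are (3 in all): (CH3CN/I trans, F/PPh3 trans); (CH3CN/PPh3 trans, F/I trans); (CH3CN/F trans, I/PPh3 trans).
Each arrangement has an internal mirror plane or centre of symmetry, so none is chiral.

3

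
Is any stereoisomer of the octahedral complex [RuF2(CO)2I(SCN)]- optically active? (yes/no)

The distinct arrangements are (6 in all): F trans, CO trans; F cis, CO trans; F cis, CO cis (3 arrangements, 2 chiral); F trans, CO cis.
Of these, 2 lack any improper symmetry element and so occur as enantiomeric pairs, giving 6 + 2 = 8 stereoisomers in total.

yes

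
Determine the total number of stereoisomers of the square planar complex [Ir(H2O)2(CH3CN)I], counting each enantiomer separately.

In a square planar complex each vertex has one trans partner and two cis neighbours.
Systematic placement gives 2 geometric isomers: H2O cis; H2O trans.
Each arrangement has an internal mirror plane or centre of symmetry, so none is chiral.

2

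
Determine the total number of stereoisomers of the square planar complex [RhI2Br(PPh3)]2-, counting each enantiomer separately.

2

In a square planar complex each vertex has one trans partner and two cis neighbours.
Systematic placement gives 2 geometric isomers: I cis; I trans.
Each arrangement has an internal mirror plane or centre of symmetry, so none is chiral.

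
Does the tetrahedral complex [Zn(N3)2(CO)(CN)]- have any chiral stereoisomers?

no

Only one geometric arrangement is possible.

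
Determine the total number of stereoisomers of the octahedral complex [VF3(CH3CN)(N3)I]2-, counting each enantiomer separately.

5

The six octahedral sites form three mutually perpendicular trans pairs.
Systematic placement gives 4 geometric isomers: F mer (3 arrangements); F fac (chiral).
One of these lacks any improper symmetry element and so occurs as an enantiomeric pair, giving 4 + 1 = 5 stereoisomers in total.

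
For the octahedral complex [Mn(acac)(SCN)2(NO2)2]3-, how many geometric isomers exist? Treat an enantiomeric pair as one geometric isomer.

An octahedron has six vertices in three trans pairs; every non-trans pair is cis.
Each acac is bidentate and must span two cis positions.
There are 3 geometric isomers: SCN cis, NO2 trans; SCN cis, NO2 cis (chiral); SCN trans, NO2 cis.

3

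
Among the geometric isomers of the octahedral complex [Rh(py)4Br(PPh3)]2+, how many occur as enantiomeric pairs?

0

There are 2 geometric isomers: Br and PPh3 mutually trans; Br and PPh3 mutually cis.
Each arrangement has an internal mirror plane or centre of symmetry, so none is chiral.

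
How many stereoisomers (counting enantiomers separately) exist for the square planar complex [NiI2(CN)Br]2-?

Systematic placement gives 2 geometric isomers: I cis; I trans.
Each arrangement has an internal mirror plane or centre of symmetry, so none is chiral.

2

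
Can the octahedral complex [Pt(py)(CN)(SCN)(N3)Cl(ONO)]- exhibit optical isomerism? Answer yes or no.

An octahedron has six vertices in three trans pairs; every non-trans pair is cis.
Systematic enumeration (placing each ligand type in turn and discarding arrangements equivalent by rotation or reflection) gives 15 geometric isomers.
Of these, 15 lack any improper symmetry element and so occur as enantiomeric pairs, giving 15 + 15 = 30 stereoisomers in total.

yes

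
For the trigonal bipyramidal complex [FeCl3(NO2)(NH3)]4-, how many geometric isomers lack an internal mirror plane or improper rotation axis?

Systematic placement gives 4 geometric isomers: NO2 equatorial, NH3 equatorial; NO2 equatorial, NH3 axial; NO2 axial, NH3 equatorial; NO2 axial, NH3 axial.
Each arrangement has an internal mirror plane or centre of symmetry, so none is chiral.

0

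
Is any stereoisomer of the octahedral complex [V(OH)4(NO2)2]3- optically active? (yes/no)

An octahedron has six vertices in three trans pairs; every non-trans pair is cis.
Systematic placement gives 2 geometric isomers: NO2 trans; NO2 cis.
Each arrangement has an internal mirror plane or centre of symmetry, so none is chiral.

no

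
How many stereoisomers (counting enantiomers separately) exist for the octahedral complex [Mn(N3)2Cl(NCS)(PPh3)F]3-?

15

An octahedron has six vertices in three trans pairs; every non-trans pair is cis.
Exhaustive case analysis gives 9 geometric isomers.
Of these, 6 lack any improper symmetry element and so occur as enantiomeric pairs, giving 9 + 6 = 15 stereoisomers in total.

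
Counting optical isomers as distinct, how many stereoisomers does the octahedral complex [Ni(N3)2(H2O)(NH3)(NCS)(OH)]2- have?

15

An octahedron has six vertices in three trans pairs; every non-trans pair is cis.
Exhaustive case analysis gives 9 geometric isomers.
Of these, 6 lack any improper symmetry element and so occur as enantiomeric pairs, giving 9 + 6 = 15 stereoisomers in total.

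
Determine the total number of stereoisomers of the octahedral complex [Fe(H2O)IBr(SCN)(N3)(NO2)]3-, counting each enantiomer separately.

30

In an octahedral complex each vertex has one trans partner and four cis neighbours.
Systematic enumeration (placing each ligand type in turn and discarding arrangements equivalent by rotation or reflection) gives 15 geometric isomers.
Of these, 15 lack any improper symmetry element and so occur as enantiomeric pairs, giving 15 + 15 = 30 stereoisomers in total.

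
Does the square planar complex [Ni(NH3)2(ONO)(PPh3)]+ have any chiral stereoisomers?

no

In a square planar complex each vertex has one trans partner and two cis neighbours.
Systematic placement gives 2 geometric isomers: NH3 cis; NH3 trans.
Each arrangement has an internal mirror plane or centre of symmetry, so none is chiral.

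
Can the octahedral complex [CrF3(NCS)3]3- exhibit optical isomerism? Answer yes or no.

no

The six octahedral sites form three mutually perpendicular trans pairs.
Working through the distinct placements yields 2 geometric isomers: F mer; F fac.
Each arrangement has an internal mirror plane or centre of symmetry, so none is chiral.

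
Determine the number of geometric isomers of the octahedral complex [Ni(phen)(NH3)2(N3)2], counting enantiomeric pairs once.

3

An octahedron has six vertices in three trans pairs; every non-trans pair is cis.
Each phen is bidentate and must span two cis positions.
The distinct arrangements are (3 in all): NH3 cis, N3 trans; NH3 cis, N3 cis (chiral); NH3 trans, N3 cis.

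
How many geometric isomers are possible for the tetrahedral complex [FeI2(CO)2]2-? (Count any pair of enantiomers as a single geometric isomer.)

1

In a tetrahedral complex all four positions are equivalent and every pair of ligands is adjacent — there is no cis/trans distinction.
Only one geometric arrangement is possible.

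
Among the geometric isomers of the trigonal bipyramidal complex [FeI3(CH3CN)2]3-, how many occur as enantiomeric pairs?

In a trigonal bipyramid the two axial positions differ from the three equatorial ones.
There are 3 geometric isomers: CH3CN both axial; CH3CN one axial, one equatorial; CH3CN both equatorial.
Each arrangement has an internal mirror plane or centre of symmetry, so none is chiral.

0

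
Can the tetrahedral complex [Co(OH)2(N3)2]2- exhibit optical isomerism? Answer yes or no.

no

Only one geometric arrangement is possible.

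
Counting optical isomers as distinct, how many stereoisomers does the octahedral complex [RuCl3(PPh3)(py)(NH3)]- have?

5

An octahedron has six vertices in three trans pairs; every non-trans pair is cis.
Systematic placement gives 4 geometric isomers: Cl mer (3 arrangements); Cl fac (chiral).
One of these lacks any improper symmetry element and so occurs as an enantiomeric pair, giving 4 + 1 = 5 stereoisomers in total.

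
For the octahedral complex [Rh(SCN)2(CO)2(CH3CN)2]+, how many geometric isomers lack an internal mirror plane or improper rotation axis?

1

In an octahedral complex each vertex has one trans partner and four cis neighbours.
Working through the distinct placements yields 5 geometric isomers: SCN trans, CO trans, CH3CN trans; SCN cis, CO cis, CH3CN trans; SCN trans, CO cis, CH3CN cis; SCN cis, CO cis, CH3CN cis (chiral); SCN cis, CO trans, CH3CN cis.
One of these lacks any improper symmetry element and so occurs as an enantiomeric pair, giving 5 + 1 = 6 stereoisomers in total.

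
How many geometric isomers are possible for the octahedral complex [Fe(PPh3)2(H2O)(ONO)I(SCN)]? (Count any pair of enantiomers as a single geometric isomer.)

The six octahedral sites form three mutually perpendicular trans pairs.
Placing the ligands in turn and identifying arrangements related by rotation or reflection leaves 9 distinct geometric isomers.

9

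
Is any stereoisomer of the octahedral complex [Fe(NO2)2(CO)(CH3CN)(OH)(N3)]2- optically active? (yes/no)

yes

In an octahedral complex each vertex has one trans partner and four cis neighbours.
Placing the ligands in turn and identifying arrangements related by rotation or reflection leaves 9 distinct geometric isomers.
Of these, 6 lack any improper symmetry element and so occur as enantiomeric pairs, giving 9 + 6 = 15 stereoisomers in total.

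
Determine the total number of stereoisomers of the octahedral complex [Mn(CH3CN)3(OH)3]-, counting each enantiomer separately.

An octahedron has six vertices in three trans pairs; every non-trans pair is cis.
Working through the distinct placements yields 2 geometric isomers: CH3CN mer; CH3CN fac.
Each arrangement has an internal mirror plane or centre of symmetry, so none is chiral.

2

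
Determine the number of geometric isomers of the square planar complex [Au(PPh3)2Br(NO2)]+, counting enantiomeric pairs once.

There are 2 geometric isomers: PPh3 cis; PPh3 trans.

2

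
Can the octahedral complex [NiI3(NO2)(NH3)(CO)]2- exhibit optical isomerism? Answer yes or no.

yes

Systematic placement gives 4 geometric isomers: I mer (3 arrangements); I fac (chiral).
One of these lacks any improper symmetry element and so occurs as an enantiomeric pair, giving 4 + 1 = 5 stereoisomers in total.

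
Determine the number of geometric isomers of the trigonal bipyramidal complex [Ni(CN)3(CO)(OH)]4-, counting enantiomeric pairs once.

4

Systematic placement gives 4 geometric isomers: CO equatorial, OH equatorial; CO axial, OH equatorial; CO equatorial, OH axial; CO axial, OH axial.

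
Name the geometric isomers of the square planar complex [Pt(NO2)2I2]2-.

Working through the distinct placements yields 2 geometric isomers: NO2 cis; NO2 trans.

cis and trans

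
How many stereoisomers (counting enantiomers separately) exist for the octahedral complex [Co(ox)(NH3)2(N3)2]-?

4

Each ox is bidentate and must span two cis positions.
Working through the distinct placements yields 3 geometric isomers: NH3 cis, N3 trans; NH3 cis, N3 cis (chiral); NH3 trans, N3 cis.
One of these lacks any improper symmetry element and so occurs as an enantiomeric pair, giving 3 + 1 = 4 stereoisomers in total.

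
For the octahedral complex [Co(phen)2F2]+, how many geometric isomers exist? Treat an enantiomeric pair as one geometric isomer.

In an octahedral complex each vertex has one trans partner and four cis neighbours.
Each phen is bidentate and must span two cis positions.
Systematic placement gives 2 geometric isomers: F trans; F cis (chiral).

2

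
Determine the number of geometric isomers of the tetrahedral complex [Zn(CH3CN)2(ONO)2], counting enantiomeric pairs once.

All four vertices of a tetrahedron are equivalent and mutually adjacent, so cis/trans isomerism cannot arise.
Only one geometric arrangement is possible.

1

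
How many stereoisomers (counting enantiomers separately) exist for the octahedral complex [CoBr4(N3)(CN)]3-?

2

The six octahedral sites form three mutually perpendicular trans pairs.
There are 2 geometric isomers: N3 and CN mutually trans; N3 and CN mutually cis.
Each arrangement has an internal mirror plane or centre of symmetry, so none is chiral.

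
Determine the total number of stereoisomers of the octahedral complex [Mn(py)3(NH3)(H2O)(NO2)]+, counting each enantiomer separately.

5

In an octahedral complex each vertex has one trans partner and four cis neighbours.
There are 4 geometric isomers: py mer (3 arrangements); py fac (chiral).
One of these lacks any improper symmetry element and so occurs as an enantiomeric pair, giving 4 + 1 = 5 stereoisomers in total.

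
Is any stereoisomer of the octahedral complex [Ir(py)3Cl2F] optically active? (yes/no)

In an octahedral complex each vertex has one trans partner and four cis neighbours.
Working through the distinct placements yields 3 geometric isomers: py mer, Cl trans; py mer, Cl cis; py fac, Cl cis.
Each arrangement has an internal mirror plane or centre of symmetry, so none is chiral.

no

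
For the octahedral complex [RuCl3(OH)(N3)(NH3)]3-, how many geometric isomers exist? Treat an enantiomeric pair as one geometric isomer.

There are 4 geometric isomers: Cl mer (3 arrangements); Cl fac (chiral).

4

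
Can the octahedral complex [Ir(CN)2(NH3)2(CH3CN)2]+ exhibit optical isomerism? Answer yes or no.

Working through the distinct placements yields 5 geometric isomers: CN trans, NH3 trans, CH3CN trans; CN cis, NH3 cis, CH3CN trans; CN cis, NH3 trans, CH3CN cis; CN cis, NH3 cis, CH3CN cis (chiral); CN trans, NH3 cis, CH3CN cis.
One of these lacks any improper symmetry element and so occurs as an enantiomeric pair, giving 5 + 1 = 6 stereoisomers in total.

yes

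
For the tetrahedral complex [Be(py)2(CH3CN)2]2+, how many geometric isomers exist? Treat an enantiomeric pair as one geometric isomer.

All four vertices of a tetrahedron are equivalent and mutually adjacent, so cis/trans isomerism cannot arise.
Only one geometric arrangement is possible.

1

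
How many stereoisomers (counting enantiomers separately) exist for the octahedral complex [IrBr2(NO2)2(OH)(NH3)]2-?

An octahedron has six vertices in three trans pairs; every non-trans pair is cis.
Systematic placement gives 6 geometric isomers: Br trans, NO2 cis; Br trans, NO2 trans; Br cis, NO2 cis (3 arrangements, 2 chiral); Br cis, NO2 trans.
Of these, 2 lack any improper symmetry element and so occur as enantiomeric pairs, giving 6 + 2 = 8 stereoisomers in total.

8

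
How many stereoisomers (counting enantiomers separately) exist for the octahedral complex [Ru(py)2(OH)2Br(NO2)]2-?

In an octahedral complex each vertex has one trans partner and four cis neighbours.
Working through the distinct placements yields 6 geometric isomers: py trans, OH trans; py cis, OH cis (3 arrangements, 2 chiral); py trans, OH cis; py cis, OH trans.
Of these, 2 lack any improper symmetry element and so occur as enantiomeric pairs, giving 6 + 2 = 8 stereoisomers in total.

8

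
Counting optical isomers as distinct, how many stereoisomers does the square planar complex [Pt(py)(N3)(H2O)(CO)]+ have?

In a square planar complex each vertex has one trans partner and two cis neighbours.
Systematic placement gives 3 geometric isomers: (CO/N3 trans, H2O/py trans); (CO/py trans, H2O/N3 trans); (CO/H2O trans, N3/py trans).
Each arrangement has an internal mirror plane or centre of symmetry, so none is chiral.

3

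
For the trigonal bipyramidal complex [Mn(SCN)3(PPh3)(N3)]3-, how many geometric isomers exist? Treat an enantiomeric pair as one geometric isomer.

4

In a trigonal bipyramid the two axial positions differ from the three equatorial ones.
Working through the distinct placements yields 4 geometric isomers: PPh3 axial, N3 axial; PPh3 equatorial, N3 axial; PPh3 axial, N3 equatorial; PPh3 equatorial, N3 equatorial.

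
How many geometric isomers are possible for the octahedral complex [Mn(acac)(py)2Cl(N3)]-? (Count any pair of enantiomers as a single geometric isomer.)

4

In an octahedral complex each vertex has one trans partner and four cis neighbours.
Each acac is bidentate and must span two cis positions.
The distinct arrangements are (4 in all): py cis (3 arrangements, 2 chiral); py trans.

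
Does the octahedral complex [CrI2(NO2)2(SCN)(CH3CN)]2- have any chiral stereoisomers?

An octahedron has six vertices in three trans pairs; every non-trans pair is cis.
The distinct arrangements are (6 in all): I cis, NO2 cis (3 arrangements, 2 chiral); I cis, NO2 trans; I trans, NO2 cis; I trans, NO2 trans.
Of these, 2 lack any improper symmetry element and so occur as enantiomeric pairs, giving 6 + 2 = 8 stereoisomers in total.

yes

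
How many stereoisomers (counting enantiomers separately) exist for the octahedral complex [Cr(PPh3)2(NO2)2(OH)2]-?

6

Working through the distinct placements yields 5 geometric isomers: PPh3 trans, NO2 trans, OH trans; PPh3 cis, NO2 trans, OH cis; PPh3 trans, NO2 cis, OH cis; PPh3 cis, NO2 cis, OH cis (chiral); PPh3 cis, NO2 cis, OH trans.
One of these lacks any improper symmetry element and so occurs as an enantiomeric pair, giving 5 + 1 = 6 stereoisomers in total.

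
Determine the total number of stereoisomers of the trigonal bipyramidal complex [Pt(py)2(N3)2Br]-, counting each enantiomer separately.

6

In a trigonal bipyramid the two axial positions differ from the three equatorial ones.
Systematic enumeration (placing each ligand type in turn and discarding arrangements equivalent by rotation or reflection) gives 5 geometric isomers.
One of these lacks any improper symmetry element and so occurs as an enantiomeric pair, giving 5 + 1 = 6 stereoisomers in total.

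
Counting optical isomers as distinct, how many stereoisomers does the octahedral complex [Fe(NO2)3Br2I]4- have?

3

In an octahedral complex each vertex has one trans partner and four cis neighbours.
The distinct arrangements are (3 in all): NO2 mer, Br trans; NO2 mer, Br cis; NO2 fac, Br cis.
Each arrangement has an internal mirror plane or centre of symmetry, so none is chiral.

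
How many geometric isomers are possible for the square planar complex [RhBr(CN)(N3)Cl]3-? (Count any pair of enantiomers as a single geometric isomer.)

3

A square has two trans pairs of vertices; adjacent vertices are cis.
Systematic placement gives 3 geometric isomers: (Br/Cl trans, CN/N3 trans); (Br/N3 trans, CN/Cl trans); (Br/CN trans, Cl/N3 trans).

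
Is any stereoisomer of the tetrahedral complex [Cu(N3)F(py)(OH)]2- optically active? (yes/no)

yes

All four vertices of a tetrahedron are equivalent and mutually adjacent, so cis/trans isomerism cannot arise.
Only one geometric arrangement is possible; it has no improper symmetry element, so it exists as a pair of enantiomers (2 stereoisomers).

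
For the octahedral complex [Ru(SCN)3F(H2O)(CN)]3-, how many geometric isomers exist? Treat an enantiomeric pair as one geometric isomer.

The six octahedral sites form three mutually perpendicular trans pairs.
Systematic placement gives 4 geometric isomers: SCN mer (3 arrangements); SCN fac (chiral).

4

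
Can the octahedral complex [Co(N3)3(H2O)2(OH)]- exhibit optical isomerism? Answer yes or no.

no

The six octahedral sites form three mutually perpendicular trans pairs.
Systematic placement gives 3 geometric isomers: N3 mer, H2O trans; N3 fac, H2O cis; N3 mer, H2O cis.
Each arrangement has an internal mirror plane or centre of symmetry, so none is chiral.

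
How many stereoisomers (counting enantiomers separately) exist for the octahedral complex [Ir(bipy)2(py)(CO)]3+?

Each bipy is bidentate and must span two cis positions.
Systematic placement gives 2 geometric isomers: py and CO mutually cis (chiral); py and CO mutually trans.
One of these lacks any improper symmetry element and so occurs as an enantiomeric pair, giving 2 + 1 = 3 stereoisomers in total.

3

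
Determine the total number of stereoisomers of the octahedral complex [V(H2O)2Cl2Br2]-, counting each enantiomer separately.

6

The six octahedral sites form three mutually perpendicular trans pairs.
Systematic placement gives 5 geometric isomers: H2O trans, Cl trans, Br trans; H2O cis, Cl cis, Br trans; H2O trans, Cl cis, Br cis; H2O cis, Cl cis, Br cis (chiral); H2O cis, Cl trans, Br cis.
One of these lacks any improper symmetry element and so occurs as an enantiomeric pair, giving 5 + 1 = 6 stereoisomers in total.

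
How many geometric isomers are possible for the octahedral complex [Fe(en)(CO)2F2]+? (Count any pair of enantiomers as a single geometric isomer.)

3

In an octahedral complex each vertex has one trans partner and four cis neighbours.
Each en is bidentate and must span two cis positions.
Systematic placement gives 3 geometric isomers: CO trans, F cis; CO cis, F cis (chiral); CO cis, F trans.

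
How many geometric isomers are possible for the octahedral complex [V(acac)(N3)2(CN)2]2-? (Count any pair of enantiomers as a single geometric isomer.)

3

In an octahedral complex each vertex has one trans partner and four cis neighbours.
Each acac is bidentate and must span two cis positions.
The distinct arrangements are (3 in all): N3 cis, CN trans; N3 cis, CN cis (chiral); N3 trans, CN cis.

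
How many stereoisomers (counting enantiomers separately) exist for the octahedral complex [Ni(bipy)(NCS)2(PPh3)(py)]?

6

In an octahedral complex each vertex has one trans partner and four cis neighbours.
Each bipy is bidentate and must span two cis positions.
Working through the distinct placements yields 4 geometric isomers: NCS trans; NCS cis (3 arrangements, 2 chiral).
Of these, 2 lack any improper symmetry element and so occur as enantiomeric pairs, giving 4 + 2 = 6 stereoisomers in total.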